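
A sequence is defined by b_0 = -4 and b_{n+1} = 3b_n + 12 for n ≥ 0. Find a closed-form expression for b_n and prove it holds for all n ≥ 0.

Claim: b_n = 2·3^n − 6.

Base case: b_0 = -4, and 2·3^0 − 6 = 2 − 6 = -4.
Assume b_j = 2·3^j − 6 for some j ≥ 0.
Then b_{j+1} = 3b_j + 12 = 3·(2·3^j − 6) + 12 = 6·3^j − 18 + 12 = 2·3^{j+1} − 6.
This completes the inductive step, so b_n = 2·3^n − 6 for all n ≥ 0.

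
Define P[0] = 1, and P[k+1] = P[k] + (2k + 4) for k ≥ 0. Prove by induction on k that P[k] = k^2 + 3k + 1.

Base case: P[0] = 1, and 0^2 + 3·0 + 1 = 1.
Assume P[r] = r^2 + 3r + 1.
Then P[r+1] = P[r] + (2r + 4) = (r^2 + 3r + 1) + (2r + 4) = r^2 + 5r + 5,
and (r+1)^2 + 3·(r+1) + 1 = r^2 + 5r + 5.
By induction, P[k] = k^2 + 3k + 1 for all k ≥ 0.

P[k] = k^2 + 3k + 1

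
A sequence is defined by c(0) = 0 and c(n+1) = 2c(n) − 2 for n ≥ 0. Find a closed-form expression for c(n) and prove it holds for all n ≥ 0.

Claim: c(n) = -2^{n+1} + 2.

Base case: c(0) = 0, and -2^{0+1} + 2 = -2 + 2 = 0.
Assume c(r) = -2^{r+1} + 2 for some r ≥ 0.
Then c(r+1) = 2c(r) − 2 = 2·(-2^{r+1} + 2) − 2 = -2^{r+2} + 4 − 2 = -2^{r+2} + 2.
This completes the inductive step, so c(n) = -2^{n+1} + 2 for all n ≥ 0.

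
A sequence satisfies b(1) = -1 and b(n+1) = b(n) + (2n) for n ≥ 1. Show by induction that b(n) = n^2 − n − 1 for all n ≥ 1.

Base case: b(1) = -1, and 1^2 − 1 − 1 = -1.
Assume b(r) = r^2 − r − 1.
Then b(r+1) = b(r) + (2r) = (r^2 − r − 1) + (2r) = r^2 + r − 1,
and (r+1)^2 − (r+1) − 1 = r^2 + r − 1.
Hence b(n) = n^2 − n − 1 for every n ≥ 1, by induction.

b(n) = n^2 − n − 1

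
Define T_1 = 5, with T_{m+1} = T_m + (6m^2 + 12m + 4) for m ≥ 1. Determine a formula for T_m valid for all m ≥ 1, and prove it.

Claim: T_m = 2m^3 + 3m^2 − m + 1.

Base case: T_1 = 5, and 2·1^3 + 3·1^2 − 1 + 1 = 5.
Assume T_k = 2k^3 + 3k^2 − k + 1.
Then T_{k+1} = T_k + (6k^2 + 12k + 4) = (2k^3 + 3k^2 − k + 1) + (6k^2 + 12k + 4) = 2k^3 + 9k^2 + 11k + 5,
and 2·(k+1)^3 + 3·(k+1)^2 − (k+1) + 1 = 2k^3 + 9k^2 + 11k + 5.
Hence T_m = 2m^3 + 3m^2 − m + 1 for every m ≥ 1, by induction.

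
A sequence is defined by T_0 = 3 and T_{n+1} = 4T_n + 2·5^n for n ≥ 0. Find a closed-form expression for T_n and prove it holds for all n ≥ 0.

Claim: T_n = 4^n + 2·5^n.

Base case: T_0 = 3, and 4^0 + 2·5^0 = 1 + 2 = 3.
Assume T_r = 4^r + 2·5^r for some r ≥ 0.
Then T_{r+1} = 4T_r + 2·5^r = 4·(4^r + 2·5^r) + 2·5^r = 4^{r+1} + 8·5^r + 2·5^r = 4^{r+1} + 10·5^r = 4^{r+1} + 2·5^{r+1}.
Hence T_n = 4^n + 2·5^n for every n ≥ 0, by induction.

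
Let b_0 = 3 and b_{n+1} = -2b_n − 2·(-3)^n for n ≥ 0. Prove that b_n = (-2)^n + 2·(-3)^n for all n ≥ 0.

Base case: b_0 = 3, and (-2)^0 + 2·(-3)^0 = 1 + 2 = 3.
Assume b_k = (-2)^k + 2·(-3)^k for some k ≥ 0.
Then b_{k+1} = -2b_k − 2·(-3)^k = -2·((-2)^k + 2·(-3)^k) − 2·(-3)^k = (-2)^{k+1} − 4·(-3)^k − 2·(-3)^k = (-2)^{k+1} − 6·(-3)^k = (-2)^{k+1} + 2·(-3)^{k+1}.
By induction, b_n = (-2)^n + 2·(-3)^n for all n ≥ 0.

b_n = (-2)^n + 2·(-3)^n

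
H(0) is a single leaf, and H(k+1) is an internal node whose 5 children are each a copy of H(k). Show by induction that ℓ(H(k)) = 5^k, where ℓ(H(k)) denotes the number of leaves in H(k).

Base case: ℓ(H(0)) = 1, and 5^0 = 1.
Assume ℓ(H(m)) = 5^m.
Then ℓ(H(m+1)) = 5·ℓ(H(m)) = 5·5^m = 5^{m+1}.
So the formula holds for m+1, and by induction ℓ(H(k)) = 5^k for all k ≥ 0.

ℓ(H(k)) = 5^k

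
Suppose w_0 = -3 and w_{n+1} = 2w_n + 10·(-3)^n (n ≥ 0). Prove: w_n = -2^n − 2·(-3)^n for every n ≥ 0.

Base case: w_0 = -3, and -2^0 − 2·(-3)^0 = -1 − 2 = -3.
Assume w_m = -2^m − 2·(-3)^m for some m ≥ 0.
Then w_{m+1} = 2w_m + 10·(-3)^m = 2·(-2^m − 2·(-3)^m) + 10·(-3)^m = -2^{m+1} − 4·(-3)^m + 10·(-3)^m = -2^{m+1} + 6·(-3)^m = -2^{m+1} − 2·(-3)^{m+1}.
So the formula holds for m+1, and by induction w_n = -2^n − 2·(-3)^n for all n ≥ 0.

w_n = -2^n − 2·(-3)^n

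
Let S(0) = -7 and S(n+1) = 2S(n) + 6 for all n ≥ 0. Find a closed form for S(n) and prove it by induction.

Claim: S(n) = -2^n − 6.

Base case: S(0) = -7, and -2^0 − 6 = -1 − 6 = -7.
Assume S(j) = -2^j − 6 for some j ≥ 0.
Then S(j+1) = 2S(j) + 6 = 2·(-2^j − 6) + 6 = -2^{j+1} − 12 + 6 = -2^{j+1} − 6.
By induction, S(n) = -2^n − 6 for all n ≥ 0.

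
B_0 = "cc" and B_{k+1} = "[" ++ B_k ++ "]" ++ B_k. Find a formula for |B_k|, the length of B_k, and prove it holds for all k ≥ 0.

Claim: |B_k| = 2^{k+2} − 2.

Base case: |B_0| = 2, and 2^{0+2} − 2 = 2.
Assume |B_m| = 2^{m+2} − 2.
Then |B_{m+1}| = 1 + |B_m| + 1 + |B_m| = 2|B_m| + 2 = 2(2^{m+2} − 2) + 2 = 2^{m+3} − 4 + 2 = 2^{m+3} − 2.
By induction, |B_k| = 2^{k+2} − 2 for all k ≥ 0.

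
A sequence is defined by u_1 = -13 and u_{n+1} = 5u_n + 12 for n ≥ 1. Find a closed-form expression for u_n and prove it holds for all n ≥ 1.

Claim: u_n = -2·5^n − 3.

Base case: u_1 = -13, and -2·5^1 − 3 = -10 − 3 = -13.
Assume u_j = -2·5^j − 3 for some j ≥ 1.
Then u_{j+1} = 5u_j + 12 = 5·(-2·5^j − 3) + 12 = -10·5^j − 15 + 12 = -2·5^{j+1} − 3.
This completes the inductive step, so u_n = -2·5^n − 3 for all n ≥ 1.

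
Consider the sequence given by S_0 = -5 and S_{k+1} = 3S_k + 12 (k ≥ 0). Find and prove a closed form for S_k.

Claim: S_k = 3^k − 6.

Base case: S_0 = -5, and 3^0 − 6 = 1 − 6 = -5.
Assume S_r = 3^r − 6 for some r ≥ 0.
Then S_{r+1} = 3S_r + 12 = 3·(3^r − 6) + 12 = 3^{r+1} − 18 + 12 = 3^{r+1} − 6.
So the formula holds for r+1, and by induction S_k = 3^k − 6 for all k ≥ 0.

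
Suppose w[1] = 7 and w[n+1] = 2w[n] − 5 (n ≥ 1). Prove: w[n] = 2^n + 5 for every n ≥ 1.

Base case: w[1] = 7, and 2^1 + 5 = 2 + 5 = 7.
Assume w[k] = 2^k + 5 for some k ≥ 1.
Then w[k+1] = 2w[k] − 5 = 2·(2^k + 5) − 5 = 2^{k+1} + 10 − 5 = 2^{k+1} + 5.
So the formula holds for k+1, and by induction w[n] = 2^n + 5 for all n ≥ 1.

w[n] = 2^n + 5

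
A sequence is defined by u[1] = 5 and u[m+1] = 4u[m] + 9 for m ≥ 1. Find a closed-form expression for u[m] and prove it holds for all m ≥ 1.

Claim: u[m] = 2·4^m − 3.

Base case: u[1] = 5, and 2·4^1 − 3 = 8 − 3 = 5.
Assume u[k] = 2·4^k − 3 for some k ≥ 1.
Then u[k+1] = 4u[k] + 9 = 4·(2·4^k − 3) + 9 = 8·4^k − 12 + 9 = 2·4^{k+1} − 3.
So the formula holds for k+1, and by induction u[m] = 2·4^m − 3 for all m ≥ 1.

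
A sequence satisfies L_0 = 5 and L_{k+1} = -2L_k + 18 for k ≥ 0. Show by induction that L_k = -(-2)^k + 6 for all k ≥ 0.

Base case: L_0 = 5, and -(-2)^0 + 6 = -1 + 6 = 5.
Assume L_m = -(-2)^m + 6 for some m ≥ 0.
Then L_{m+1} = -2L_m + 18 = -2·(-(-2)^m + 6) + 18 = 2·(-2)^m − 12 + 18 = -(-2)^{m+1} + 6.
Hence L_k = -(-2)^k + 6 for every k ≥ 0, by induction.

L_k = -(-2)^k + 6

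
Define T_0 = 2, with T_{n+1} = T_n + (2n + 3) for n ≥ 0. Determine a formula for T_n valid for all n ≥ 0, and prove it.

Claim: T_n = n^2 + 2n + 2.

Base case: T_0 = 2, and 0^2 + 2·0 + 2 = 2.
Assume T_j = j^2 + 2j + 2.
Then T_{j+1} = T_j + (2j + 3) = (j^2 + 2j + 2) + (2j + 3) = j^2 + 4j + 5,
and (j+1)^2 + 2·(j+1) + 2 = j^2 + 4j + 5.
By induction, T_n = n^2 + 2n + 2 for all n ≥ 0.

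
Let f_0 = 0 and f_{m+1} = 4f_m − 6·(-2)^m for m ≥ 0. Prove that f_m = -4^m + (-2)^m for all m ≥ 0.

Base case: f_0 = 0, and -4^0 + (-2)^0 = -1 + 1 = 0.
Assume f_k = -4^k + (-2)^k for some k ≥ 0.
Then f_{k+1} = 4f_k − 6·(-2)^k = 4·(-4^k + (-2)^k) − 6·(-2)^k = -4^{k+1} + 4·(-2)^k − 6·(-2)^k = -4^{k+1} − 2·(-2)^k = -4^{k+1} + (-2)^{k+1}.
By induction, f_m = -4^m + (-2)^m for all m ≥ 0.

f_m = -4^m + (-2)^m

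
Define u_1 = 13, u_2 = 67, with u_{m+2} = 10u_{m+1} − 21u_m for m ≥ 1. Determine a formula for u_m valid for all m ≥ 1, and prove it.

Claim: u_m = 7^m + 2·3^m.

Base cases: u_1 = 13 and 7^1 + 2·3^1 = 13; u_2 = 67 and 7^2 + 2·3^2 = 67.
Assume u_j = 7^j + 2·3^j for all 1 ≤ j ≤ k, where k ≥ 2.
Then u_{k+1} = 10u_k − 21u_{k−1} = 10·(7^k + 2·3^k) − 21·(7^{k−1} + 2·3^{k−1}) = (10·7 − 21)7^{k−1} + 2·(10·3 − 21)3^{k−1} = 49·7^{k−1} + 18·3^{k−1} = 7^{k+1} + 2·3^{k+1}.
This completes the inductive step, so u_m = 7^m + 2·3^m for all m ≥ 1.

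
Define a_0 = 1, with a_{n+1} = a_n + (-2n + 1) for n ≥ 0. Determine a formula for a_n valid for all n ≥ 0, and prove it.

Claim: a_n = -n^2 + 2n + 1.

Base case: a_0 = 1, and -0^2 + 2·0 + 1 = 1.
Assume a_m = -m^2 + 2m + 1.
Then a_{m+1} = a_m + (-2m + 1) = (-m^2 + 2m + 1) + (-2m + 1) = -m^2 + 2,
and -(m+1)^2 + 2·(m+1) + 1 = -m^2 + 2.
Hence a_n = -n^2 + 2n + 1 for every n ≥ 0, by induction.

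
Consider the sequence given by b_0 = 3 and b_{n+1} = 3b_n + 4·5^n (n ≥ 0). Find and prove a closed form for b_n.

Claim: b_n = 3^n + 2·5^n.

Base case: b_0 = 3, and 3^0 + 2·5^0 = 1 + 2 = 3.
Assume b_k = 3^k + 2·5^k for some k ≥ 0.
Then b_{k+1} = 3b_k + 4·5^k = 3·(3^k + 2·5^k) + 4·5^k = 3^{k+1} + 6·5^k + 4·5^k = 3^{k+1} + 10·5^k = 3^{k+1} + 2·5^{k+1}.
This completes the inductive step, so b_n = 3^n + 2·5^n for all n ≥ 0.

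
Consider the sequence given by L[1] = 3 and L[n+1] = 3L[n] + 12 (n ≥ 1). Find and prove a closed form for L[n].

Claim: L[n] = 3^{n+1} − 6.

Base case: L[1] = 3, and 3^{1+1} − 6 = 9 − 6 = 3.
Assume L[m] = 3^{m+1} − 6 for some m ≥ 1.
Then L[m+1] = 3L[m] + 12 = 3·(3^{m+1} − 6) + 12 = 3^{m+2} − 18 + 12 = 3^{m+2} − 6.
This completes the inductive step, so L[n] = 3^{n+1} − 6 for all n ≥ 1.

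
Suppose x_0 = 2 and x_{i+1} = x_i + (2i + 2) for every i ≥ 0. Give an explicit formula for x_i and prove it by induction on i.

Claim: x_i = i^2 + i + 2.

Base case: x_0 = 2, and 0^2 + 0 + 2 = 2.
Assume x_r = r^2 + r + 2.
Then x_{r+1} = x_r + (2r + 2) = (r^2 + r + 2) + (2r + 2) = r^2 + 3r + 4,
and (r+1)^2 + (r+1) + 2 = r^2 + 3r + 4.
This completes the inductive step, so x_i = i^2 + i + 2 for all i ≥ 0.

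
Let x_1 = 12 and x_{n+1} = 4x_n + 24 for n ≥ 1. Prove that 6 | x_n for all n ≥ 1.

Base case: x_1 = 12 = 6·2, so 6 | x_1.
Assume 6 | x_r, so x_r = 6t for some integer t.
Then x_{r+1} = 4x_r + 24 = 4·(6t) + 24 = 6(4t + 4), so 6 | x_{r+1}.
By induction, 6 | x_n for all n ≥ 1.

6 | x_n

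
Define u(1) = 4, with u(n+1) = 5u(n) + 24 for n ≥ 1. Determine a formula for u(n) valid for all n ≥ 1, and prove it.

Claim: u(n) = 2·5^n − 6.

Base case: u(1) = 4, and 2·5^1 − 6 = 10 − 6 = 4.
Assume u(k) = 2·5^k − 6 for some k ≥ 1.
Then u(k+1) = 5u(k) + 24 = 5·(2·5^k − 6) + 24 = 10·5^k − 30 + 24 = 2·5^{k+1} − 6.
By induction, u(n) = 2·5^n − 6 for all n ≥ 1.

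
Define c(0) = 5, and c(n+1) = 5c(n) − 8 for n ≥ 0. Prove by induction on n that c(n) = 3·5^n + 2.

Base case: c(0) = 5, and 3·5^0 + 2 = 3 + 2 = 5.
Assume c(k) = 3·5^k + 2 for some k ≥ 0.
Then c(k+1) = 5c(k) − 8 = 5·(3·5^k + 2) − 8 = 15·5^k + 10 − 8 = 3·5^{k+1} + 2.
Hence c(n) = 3·5^n + 2 for every n ≥ 0, by induction.

c(n) = 3·5^n + 2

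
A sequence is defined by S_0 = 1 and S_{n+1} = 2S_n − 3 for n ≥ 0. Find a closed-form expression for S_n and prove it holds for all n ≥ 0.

Claim: S_n = -2^{n+1} + 3.

Base case: S_0 = 1, and -2^{0+1} + 3 = -2 + 3 = 1.
Assume S_m = -2^{m+1} + 3 for some m ≥ 0.
Then S_{m+1} = 2S_m − 3 = 2·(-2^{m+1} + 3) − 3 = -2^{m+2} + 6 − 3 = -2^{m+2} + 3.
By induction, S_n = -2^{n+1} + 3 for all n ≥ 0.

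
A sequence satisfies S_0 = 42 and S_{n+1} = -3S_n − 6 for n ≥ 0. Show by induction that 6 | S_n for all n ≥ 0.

Base case: S_0 = 42 = 6·7, so 6 | S_0.
Assume 6 | S_m, so S_m = 6t for some integer t.
Then S_{m+1} = -3S_m − 6 = -3·(6t) − 6 = 6(-3t − 1), so 6 | S_{m+1}.
By induction, 6 | S_n for all n ≥ 0.

6 | S_n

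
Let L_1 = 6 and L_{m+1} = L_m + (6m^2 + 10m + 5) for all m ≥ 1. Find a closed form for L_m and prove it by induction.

Claim: L_m = 2m^3 + 2m^2 + m + 1.

Base case: L_1 = 6, and 2·1^3 + 2·1^2 + 1 + 1 = 6.
Assume L_r = 2r^3 + 2r^2 + r + 1.
Then L_{r+1} = L_r + (6r^2 + 10r + 5) = (2r^3 + 2r^2 + r + 1) + (6r^2 + 10r + 5) = 2r^3 + 8r^2 + 11r + 6,
and 2·(r+1)^3 + 2·(r+1)^2 + (r+1) + 1 = 2r^3 + 8r^2 + 11r + 6.
By induction, L_m = 2m^3 + 2m^2 + m + 1 for all m ≥ 1.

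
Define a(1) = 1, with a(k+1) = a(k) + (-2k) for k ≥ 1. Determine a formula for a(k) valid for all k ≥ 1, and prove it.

Claim: a(k) = -k^2 + k + 1.

Base case: a(1) = 1, and -1^2 + 1 + 1 = 1.
Assume a(m) = -m^2 + m + 1.
Then a(m+1) = a(m) + (-2m) = (-m^2 + m + 1) + (-2m) = -m^2 − m + 1,
and -(m+1)^2 + (m+1) + 1 = -m^2 − m + 1.
This completes the inductive step, so a(k) = -k^2 + k + 1 for all k ≥ 1.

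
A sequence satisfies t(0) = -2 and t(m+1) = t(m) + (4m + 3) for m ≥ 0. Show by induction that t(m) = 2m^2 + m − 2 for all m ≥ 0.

Base case: t(0) = -2, and 2·0^2 + 0 − 2 = -2.
Assume t(j) = 2j^2 + j − 2.
Then t(j+1) = t(j) + (4j + 3) = (2j^2 + j − 2) + (4j + 3) = 2j^2 + 5j + 1,
and 2·(j+1)^2 + (j+1) − 2 = 2j^2 + 5j + 1.
By induction, t(m) = 2m^2 + m − 2 for all m ≥ 0.

t(m) = 2m^2 + m − 2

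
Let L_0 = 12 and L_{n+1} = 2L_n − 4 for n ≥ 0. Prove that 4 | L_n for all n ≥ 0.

Base case: L_0 = 12 = 4·3, so 4 | L_0.
Assume 4 | L_m, so L_m = 4t for some integer t.
Then L_{m+1} = 2L_m − 4 = 2·(4t) − 4 = 4(2t − 1), so 4 | L_{m+1}.
So the property holds for m+1, and by induction 4 | L_n for all n ≥ 0.

4 | L_n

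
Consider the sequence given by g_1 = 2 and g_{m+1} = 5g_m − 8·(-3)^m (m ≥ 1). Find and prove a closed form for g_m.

Claim: g_m = 5^m + (-3)^m.

Base case: g_1 = 2, and 5^1 + (-3)^1 = 5 − 3 = 2.
Assume g_r = 5^r + (-3)^r for some r ≥ 1.
Then g_{r+1} = 5g_r − 8·(-3)^r = 5·(5^r + (-3)^r) − 8·(-3)^r = 5^{r+1} + 5·(-3)^r − 8·(-3)^r = 5^{r+1} − 3·(-3)^r = 5^{r+1} + (-3)^{r+1}.
So the formula holds for r+1, and by induction g_m = 5^m + (-3)^m for all m ≥ 1.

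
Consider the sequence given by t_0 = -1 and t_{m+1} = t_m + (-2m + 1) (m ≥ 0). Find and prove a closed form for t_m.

Claim: t_m = -m^2 + 2m − 1.

Base case: t_0 = -1, and -0^2 + 2·0 − 1 = -1.
Assume t_j = -j^2 + 2j − 1.
Then t_{j+1} = t_j + (-2j + 1) = (-j^2 + 2j − 1) + (-2j + 1) = -j^2,
and -(j+1)^2 + 2·(j+1) − 1 = -j^2.
Hence t_m = -m^2 + 2m − 1 for every m ≥ 0, by induction.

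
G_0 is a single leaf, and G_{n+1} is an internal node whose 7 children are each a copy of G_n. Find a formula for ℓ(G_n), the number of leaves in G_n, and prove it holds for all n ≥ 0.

Claim: ℓ(G_n) = 7^n.

Base case: ℓ(G_0) = 1, and 7^0 = 1.
Assume ℓ(G_j) = 7^j.
Then ℓ(G_{j+1}) = 7·ℓ(G_j) = 7·7^j = 7^{j+1}.
Hence ℓ(G_n) = 7^n for every n ≥ 0, by induction.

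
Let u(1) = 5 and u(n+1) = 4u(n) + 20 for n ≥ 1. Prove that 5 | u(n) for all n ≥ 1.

Base case: u(1) = 5 = 5·1, so 5 | u(1).
Assume 5 | u(r), so u(r) = 5t for some integer t.
Then u(r+1) = 4u(r) + 20 = 4·(5t) + 20 = 5(4t + 4), so 5 | u(r+1).
Hence 5 | u(n) for every n ≥ 1, by induction.

5 | u(n)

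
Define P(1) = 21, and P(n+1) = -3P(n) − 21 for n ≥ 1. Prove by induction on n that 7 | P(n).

Base case: P(1) = 21 = 7·3, so 7 | P(1).
Assume 7 | P(m), so P(m) = 7t for some integer t.
Then P(m+1) = -3P(m) − 21 = -3·(7t) − 21 = 7(-3t − 3), so 7 | P(m+1).
Hence 7 | P(n) for every n ≥ 1, by induction.

7 | P(n)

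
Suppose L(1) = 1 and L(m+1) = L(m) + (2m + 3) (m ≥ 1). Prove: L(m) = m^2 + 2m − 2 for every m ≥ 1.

Base case: L(1) = 1, and 1^2 + 2·1 − 2 = 1.
Assume L(k) = k^2 + 2k − 2.
Then L(k+1) = L(k) + (2k + 3) = (k^2 + 2k − 2) + (2k + 3) = k^2 + 4k + 1,
and (k+1)^2 + 2·(k+1) − 2 = k^2 + 4k + 1.
By induction, L(m) = m^2 + 2m − 2 for all m ≥ 1.

L(m) = m^2 + 2m − 2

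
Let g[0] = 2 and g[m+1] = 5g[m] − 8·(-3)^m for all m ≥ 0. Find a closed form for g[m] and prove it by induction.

Claim: g[m] = 5^m + (-3)^m.

Base case: g[0] = 2, and 5^0 + (-3)^0 = 1 + 1 = 2.
Assume g[k] = 5^k + (-3)^k for some k ≥ 0.
Then g[k+1] = 5g[k] − 8·(-3)^k = 5·(5^k + (-3)^k) − 8·(-3)^k = 5^{k+1} + 5·(-3)^k − 8·(-3)^k = 5^{k+1} − 3·(-3)^k = 5^{k+1} + (-3)^{k+1}.
Hence g[m] = 5^m + (-3)^m for every m ≥ 0, by induction.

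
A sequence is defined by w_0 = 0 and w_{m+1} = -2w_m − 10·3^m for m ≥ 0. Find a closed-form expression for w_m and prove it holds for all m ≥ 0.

Claim: w_m = 2·(-2)^m − 2·3^m.

Base case: w_0 = 0, and 2·(-2)^0 − 2·3^0 = 2 − 2 = 0.
Assume w_j = 2·(-2)^j − 2·3^j for some j ≥ 0.
Then w_{j+1} = -2w_j − 10·3^j = -2·(2·(-2)^j − 2·3^j) − 10·3^j = 2·(-2)^{j+1} + 4·3^j − 10·3^j = 2·(-2)^{j+1} − 6·3^j = 2·(-2)^{j+1} − 2·3^{j+1}.
Hence w_m = 2·(-2)^m − 2·3^m for every m ≥ 0, by induction.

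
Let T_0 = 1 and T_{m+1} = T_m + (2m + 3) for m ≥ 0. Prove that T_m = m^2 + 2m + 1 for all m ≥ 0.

Base case: T_0 = 1, and 0^2 + 2·0 + 1 = 1.
Assume T_j = j^2 + 2j + 1.
Then T_{j+1} = T_j + (2j + 3) = (j^2 + 2j + 1) + (2j + 3) = j^2 + 4j + 4,
and (j+1)^2 + 2·(j+1) + 1 = j^2 + 4j + 4.
By induction, T_m = m^2 + 2m + 1 for all m ≥ 0.

T_m = m^2 + 2m + 1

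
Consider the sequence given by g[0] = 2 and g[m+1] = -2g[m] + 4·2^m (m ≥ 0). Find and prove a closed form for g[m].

Claim: g[m] = (-2)^m + 2^m.

Base case: g[0] = 2, and (-2)^0 + 2^0 = 1 + 1 = 2.
Assume g[j] = (-2)^j + 2^j for some j ≥ 0.
Then g[j+1] = -2g[j] + 4·2^j = -2·((-2)^j + 2^j) + 4·2^j = (-2)^{j+1} − 2·2^j + 4·2^j = (-2)^{j+1} + 2·2^j = (-2)^{j+1} + 2^{j+1}.
By induction, g[m] = (-2)^m + 2^m for all m ≥ 0.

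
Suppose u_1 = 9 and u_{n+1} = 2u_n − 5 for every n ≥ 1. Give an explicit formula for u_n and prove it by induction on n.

Claim: u_n = 2^{n+1} + 5.

Base case: u_1 = 9, and 2^{1+1} + 5 = 4 + 5 = 9.
Assume u_k = 2^{k+1} + 5 for some k ≥ 1.
Then u_{k+1} = 2u_k − 5 = 2·(2^{k+1} + 5) − 5 = 2^{k+2} + 10 − 5 = 2^{k+2} + 5.
This completes the inductive step, so u_n = 2^{n+1} + 5 for all n ≥ 1.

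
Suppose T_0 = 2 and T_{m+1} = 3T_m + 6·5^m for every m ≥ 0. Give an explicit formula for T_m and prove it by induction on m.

Claim: T_m = -3^m + 3·5^m.

Base case: T_0 = 2, and -3^0 + 3·5^0 = -1 + 3 = 2.
Assume T_r = -3^r + 3·5^r for some r ≥ 0.
Then T_{r+1} = 3T_r + 6·5^r = 3·(-3^r + 3·5^r) + 6·5^r = -3^{r+1} + 9·5^r + 6·5^r = -3^{r+1} + 15·5^r = -3^{r+1} + 3·5^{r+1}.
Hence T_m = -3^m + 3·5^m for every m ≥ 0, by induction.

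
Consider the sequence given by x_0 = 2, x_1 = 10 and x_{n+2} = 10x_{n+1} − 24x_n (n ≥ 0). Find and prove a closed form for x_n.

Claim: x_n = 6^n + 4^n.

Base cases: x_0 = 2 and 6^0 + 4^0 = 2; x_1 = 10 and 6^1 + 4^1 = 10.
Assume x_j = 6^j + 4^j for all 0 ≤ j ≤ r, where r ≥ 1.
Then x_{r+1} = 10x_r − 24x_{r−1} = 10·(6^r + 4^r) − 24·(6^{r−1} + 4^{r−1}) = (10·6 − 24)6^{r−1} + (10·4 − 24)4^{r−1} = 36·6^{r−1} + 16·4^{r−1} = 6^{r+1} + 4^{r+1}.
This completes the inductive step, so x_n = 6^n + 4^n for all n ≥ 0.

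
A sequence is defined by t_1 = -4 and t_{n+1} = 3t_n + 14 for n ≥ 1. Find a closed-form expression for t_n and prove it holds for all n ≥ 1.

Claim: t_n = 3^n − 7.

Base case: t_1 = -4, and 3^1 − 7 = 3 − 7 = -4.
Assume t_r = 3^r − 7 for some r ≥ 1.
Then t_{r+1} = 3t_r + 14 = 3·(3^r − 7) + 14 = 3^{r+1} − 21 + 14 = 3^{r+1} − 7.
This completes the inductive step, so t_n = 3^n − 7 for all n ≥ 1.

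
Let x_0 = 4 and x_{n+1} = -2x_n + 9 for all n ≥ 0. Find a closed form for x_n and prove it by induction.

Claim: x_n = (-2)^n + 3.

Base case: x_0 = 4, and (-2)^0 + 3 = 1 + 3 = 4.
Assume x_j = (-2)^j + 3 for some j ≥ 0.
Then x_{j+1} = -2x_j + 9 = -2·((-2)^j + 3) + 9 = -2·(-2)^j − 6 + 9 = (-2)^{j+1} + 3.
This completes the inductive step, so x_n = (-2)^n + 3 for all n ≥ 0.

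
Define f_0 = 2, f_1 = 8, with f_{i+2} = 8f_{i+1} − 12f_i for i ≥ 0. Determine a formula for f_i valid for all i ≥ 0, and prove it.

Claim: f_i = 2^i + 6^i.

Base cases: f_0 = 2 and 2^0 + 6^0 = 2; f_1 = 8 and 2^1 + 6^1 = 8.
Assume f_t = 2^t + 6^t for all 0 ≤ t ≤ j, where j ≥ 1.
Then f_{j+1} = 8f_j − 12f_{j−1} = 8·(2^j + 6^j) − 12·(2^{j−1} + 6^{j−1}) = (8·2 − 12)2^{j−1} + (8·6 − 12)6^{j−1} = 4·2^{j−1} + 36·6^{j−1} = 2^{j+1} + 6^{j+1}.
So the formula holds for j+1, and by strong induction f_i = 2^i + 6^i for all i ≥ 0.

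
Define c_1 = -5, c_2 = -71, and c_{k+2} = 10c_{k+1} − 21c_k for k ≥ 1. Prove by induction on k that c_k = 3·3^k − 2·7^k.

Base cases: c_1 = -5 and 3·3^1 − 2·7^1 = -5; c_2 = -71 and 3·3^2 − 2·7^2 = -71.
Assume c_j = 3·3^j − 2·7^j for all 1 ≤ j ≤ r, where r ≥ 2.
Then c_{r+1} = 10c_r − 21c_{r−1} = 10·(3·3^r − 2·7^r) − 21·(3·3^{r−1} − 2·7^{r−1}) = 3·(10·3 − 21)3^{r−1} − 2·(10·7 − 21)7^{r−1} = 27·3^{r−1} − 98·7^{r−1} = 3·3^{r+1} − 2·7^{r+1}.
By strong induction, c_k = 3·3^k − 2·7^k for all k ≥ 1.

c_k = 3·3^k − 2·7^k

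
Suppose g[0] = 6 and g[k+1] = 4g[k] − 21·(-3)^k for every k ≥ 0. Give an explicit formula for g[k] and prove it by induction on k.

Claim: g[k] = 3·4^k + 3·(-3)^k.

Base case: g[0] = 6, and 3·4^0 + 3·(-3)^0 = 3 + 3 = 6.
Assume g[j] = 3·4^j + 3·(-3)^j for some j ≥ 0.
Then g[j+1] = 4g[j] − 21·(-3)^j = 4·(3·4^j + 3·(-3)^j) − 21·(-3)^j = 3·4^{j+1} + 12·(-3)^j − 21·(-3)^j = 3·4^{j+1} − 9·(-3)^j = 3·4^{j+1} + 3·(-3)^{j+1}.
So the formula holds for j+1, and by induction g[k] = 3·4^k + 3·(-3)^k for all k ≥ 0.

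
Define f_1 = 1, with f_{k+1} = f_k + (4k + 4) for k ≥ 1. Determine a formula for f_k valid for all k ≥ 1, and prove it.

Claim: f_k = 2k^2 + 2k − 3.

Base case: f_1 = 1, and 2·1^2 + 2·1 − 3 = 1.
Assume f_r = 2r^2 + 2r − 3.
Then f_{r+1} = f_r + (4r + 4) = (2r^2 + 2r − 3) + (4r + 4) = 2r^2 + 6r + 1,
and 2·(r+1)^2 + 2·(r+1) − 3 = 2r^2 + 6r + 1.
Hence f_k = 2k^2 + 2k − 3 for every k ≥ 1, by induction.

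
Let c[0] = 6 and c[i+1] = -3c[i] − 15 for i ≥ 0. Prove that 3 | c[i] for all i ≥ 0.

Base case: c[0] = 6 = 3·2, so 3 | c[0].
Assume 3 | c[j], so c[j] = 3t for some integer t.
Then c[j+1] = -3c[j] − 15 = -3·(3t) − 15 = 3(-3t − 5), so 3 | c[j+1].
So the property holds for j+1, and by induction 3 | c[i] for all i ≥ 0.

3 | c[i]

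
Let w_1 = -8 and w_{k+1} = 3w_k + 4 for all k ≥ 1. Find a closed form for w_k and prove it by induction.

Claim: w_k = -2·3^k − 2.

Base case: w_1 = -8, and -2·3^1 − 2 = -6 − 2 = -8.
Assume w_j = -2·3^j − 2 for some j ≥ 1.
Then w_{j+1} = 3w_j + 4 = 3·(-2·3^j − 2) + 4 = -6·3^j − 6 + 4 = -2·3^{j+1} − 2.
So the formula holds for j+1, and by induction w_k = -2·3^k − 2 for all k ≥ 1.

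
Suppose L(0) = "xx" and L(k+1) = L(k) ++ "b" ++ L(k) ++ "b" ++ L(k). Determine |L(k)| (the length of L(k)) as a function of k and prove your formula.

Claim: |L(k)| = 3^{k+1} − 1.

Base case: |L(0)| = 2, and 3^{0+1} − 1 = 2.
Assume |L(j)| = 3^{j+1} − 1.
Then |L(j+1)| = 3|L(j)| + 2 = 3(3^{j+1} − 1) + 2 = 3^{j+2} − 3 + 2 = 3^{j+2} − 1.
By induction, |L(k)| = 3^{k+1} − 1 for all k ≥ 0.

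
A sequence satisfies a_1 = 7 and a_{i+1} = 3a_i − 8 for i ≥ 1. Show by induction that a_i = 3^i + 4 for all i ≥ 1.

Base case: a_1 = 7, and 3^1 + 4 = 3 + 4 = 7.
Assume a_k = 3^k + 4 for some k ≥ 1.
Then a_{k+1} = 3a_k − 8 = 3·(3^k + 4) − 8 = 3^{k+1} + 12 − 8 = 3^{k+1} + 4.
Hence a_i = 3^i + 4 for every i ≥ 1, by induction.

a_i = 3^i + 4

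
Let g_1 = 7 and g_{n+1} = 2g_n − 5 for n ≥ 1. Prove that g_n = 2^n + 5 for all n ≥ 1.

Base case: g_1 = 7, and 2^1 + 5 = 2 + 5 = 7.
Assume g_r = 2^r + 5 for some r ≥ 1.
Then g_{r+1} = 2g_r − 5 = 2·(2^r + 5) − 5 = 2^{r+1} + 10 − 5 = 2^{r+1} + 5.
Hence g_n = 2^n + 5 for every n ≥ 1, by induction.

g_n = 2^n + 5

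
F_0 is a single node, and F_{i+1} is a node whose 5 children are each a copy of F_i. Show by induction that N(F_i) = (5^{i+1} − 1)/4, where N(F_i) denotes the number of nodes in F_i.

Base case: N(F_0) = 1, and (5^{0+1} − 1)/4 = 1.
Assume N(F_m) = (5^{m+1} − 1)/4.
Then N(F_{m+1}) = 1 + 5N(F_m) = 1 + 5·(5^{m+1} − 1)/4 = 1 + (5^{m+2} − 5)/4 = (4 + 5^{m+2} − 5)/4 = (5^{m+2} − 1)/4.
By induction, N(F_i) = (5^{i+1} − 1)/4 for all i ≥ 0.

N(F_i) = (5^{i+1} − 1)/4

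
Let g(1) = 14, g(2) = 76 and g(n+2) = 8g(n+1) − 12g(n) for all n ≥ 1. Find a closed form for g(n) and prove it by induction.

Claim: g(n) = 2·6^n + 2^n.

Base cases: g(1) = 14 and 2·6^1 + 2^1 = 14; g(2) = 76 and 2·6^2 + 2^2 = 76.
Assume g(j) = 2·6^j + 2^j for all 1 ≤ j ≤ k, where k ≥ 2.
Then g(k+1) = 8g(k) − 12g(k−1) = 8·(2·6^k + 2^k) − 12·(2·6^{k−1} + 2^{k−1}) = 2·(8·6 − 12)6^{k−1} + (8·2 − 12)2^{k−1} = 72·6^{k−1} + 4·2^{k−1} = 2·6^{k+1} + 2^{k+1}.
By strong induction, g(n) = 2·6^n + 2^n for all n ≥ 1.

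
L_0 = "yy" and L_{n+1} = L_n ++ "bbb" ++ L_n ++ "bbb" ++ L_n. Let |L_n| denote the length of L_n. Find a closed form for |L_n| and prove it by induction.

Claim: |L_n| = 5·3^n − 3.

Base case: |L_0| = 2, and 5·3^0 − 3 = 2.
Assume |L_r| = 5·3^r − 3.
Then |L_{r+1}| = 3|L_r| + 6 = 3(5·3^r − 3) + 6 = 5·3^{r+1} − 9 + 6 = 5·3^{r+1} − 3.
Hence |L_n| = 5·3^n − 3 for every n ≥ 0, by induction.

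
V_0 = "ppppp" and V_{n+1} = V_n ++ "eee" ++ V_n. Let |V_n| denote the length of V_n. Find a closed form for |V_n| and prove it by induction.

Claim: |V_n| = 2^{n+3} − 3.

Base case: |V_0| = 5, and 2^{0+3} − 3 = 5.
Assume |V_r| = 2^{r+3} − 3.
Then |V_{r+1}| = |V_r| + 3 + |V_r| = 2|V_r| + 3 = 2(2^{r+3} − 3) + 3 = 2^{r+1+3} − 6 + 3 = 2^{r+1+3} − 3.
So the formula holds for r+1, and by induction |V_n| = 2^{n+3} − 3 for all n ≥ 0.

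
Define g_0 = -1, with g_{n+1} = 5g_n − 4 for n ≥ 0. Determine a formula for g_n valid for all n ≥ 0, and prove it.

Claim: g_n = -2·5^n + 1.

Base case: g_0 = -1, and -2·5^0 + 1 = -2 + 1 = -1.
Assume g_r = -2·5^r + 1 for some r ≥ 0.
Then g_{r+1} = 5g_r − 4 = 5·(-2·5^r + 1) − 4 = -10·5^r + 5 − 4 = -2·5^{r+1} + 1.
Hence g_n = -2·5^n + 1 for every n ≥ 0, by induction.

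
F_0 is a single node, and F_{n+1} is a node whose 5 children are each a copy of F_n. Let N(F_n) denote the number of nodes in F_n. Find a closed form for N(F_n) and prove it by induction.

Claim: N(F_n) = (5^{n+1} − 1)/4.

Base case: N(F_0) = 1, and (5^{0+1} − 1)/4 = 1.
Assume N(F_k) = (5^{k+1} − 1)/4.
Then N(F_{k+1}) = 1 + 5N(F_k) = 1 + 5·(5^{k+1} − 1)/4 = 1 + (5^{k+2} − 5)/4 = (4 + 5^{k+2} − 5)/4 = (5^{k+2} − 1)/4.
By induction, N(F_n) = (5^{n+1} − 1)/4 for all n ≥ 0.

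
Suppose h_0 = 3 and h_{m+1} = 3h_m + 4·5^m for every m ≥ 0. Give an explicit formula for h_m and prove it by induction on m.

Claim: h_m = 3^m + 2·5^m.

Base case: h_0 = 3, and 3^0 + 2·5^0 = 1 + 2 = 3.
Assume h_j = 3^j + 2·5^j for some j ≥ 0.
Then h_{j+1} = 3h_j + 4·5^j = 3·(3^j + 2·5^j) + 4·5^j = 3^{j+1} + 6·5^j + 4·5^j = 3^{j+1} + 10·5^j = 3^{j+1} + 2·5^{j+1}.
By induction, h_m = 3^m + 2·5^m for all m ≥ 0.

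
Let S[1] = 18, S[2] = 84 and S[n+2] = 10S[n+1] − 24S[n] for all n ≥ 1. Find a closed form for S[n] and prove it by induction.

Claim: S[n] = 3·4^n + 6^n.

Base cases: S[1] = 18 and 3·4^1 + 6^1 = 18; S[2] = 84 and 3·4^2 + 6^2 = 84.
Assume S[j] = 3·4^j + 6^j for all 1 ≤ j ≤ r, where r ≥ 2.
Then S[r+1] = 10S[r] − 24S[r−1] = 10·(3·4^r + 6^r) − 24·(3·4^{r−1} + 6^{r−1}) = 3·(10·4 − 24)4^{r−1} + (10·6 − 24)6^{r−1} = 48·4^{r−1} + 36·6^{r−1} = 3·4^{r+1} + 6^{r+1}.
By strong induction, S[n] = 3·4^n + 6^n for all n ≥ 1.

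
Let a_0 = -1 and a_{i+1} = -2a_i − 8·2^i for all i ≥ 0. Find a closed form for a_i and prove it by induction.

Claim: a_i = (-2)^i − 2·2^i.

Base case: a_0 = -1, and (-2)^0 − 2·2^0 = 1 − 2 = -1.
Assume a_r = (-2)^r − 2·2^r for some r ≥ 0.
Then a_{r+1} = -2a_r − 8·2^r = -2·((-2)^r − 2·2^r) − 8·2^r = (-2)^{r+1} + 4·2^r − 8·2^r = (-2)^{r+1} − 4·2^r = (-2)^{r+1} − 2·2^{r+1}.
So the formula holds for r+1, and by induction a_i = (-2)^i − 2·2^i for all i ≥ 0.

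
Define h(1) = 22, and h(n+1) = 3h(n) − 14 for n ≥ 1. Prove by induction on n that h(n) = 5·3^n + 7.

Base case: h(1) = 22, and 5·3^1 + 7 = 15 + 7 = 22.
Assume h(j) = 5·3^j + 7 for some j ≥ 1.
Then h(j+1) = 3h(j) − 14 = 3·(5·3^j + 7) − 14 = 15·3^j + 21 − 14 = 5·3^{j+1} + 7.
This completes the inductive step, so h(n) = 5·3^n + 7 for all n ≥ 1.

h(n) = 5·3^n + 7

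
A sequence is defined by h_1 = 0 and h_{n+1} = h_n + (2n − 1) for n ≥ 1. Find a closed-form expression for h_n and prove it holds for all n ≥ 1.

Claim: h_n = n^2 − 2n + 1.

Base case: h_1 = 0, and 1^2 − 2·1 + 1 = 0.
Assume h_j = j^2 − 2j + 1.
Then h_{j+1} = h_j + (2j − 1) = (j^2 − 2j + 1) + (2j − 1) = j^2,
and (j+1)^2 − 2·(j+1) + 1 = j^2.
By induction, h_n = n^2 − 2n + 1 for all n ≥ 1.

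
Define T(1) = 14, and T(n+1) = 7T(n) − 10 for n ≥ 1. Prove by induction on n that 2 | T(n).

Base case: T(1) = 14 = 2·7, so 2 | T(1).
Assume 2 | T(k), so T(k) = 2t for some integer t.
Then T(k+1) = 7T(k) − 10 = 7·(2t) − 10 = 2(7t − 5), so 2 | T(k+1).
By induction, 2 | T(n) for all n ≥ 1.

2 | T(n)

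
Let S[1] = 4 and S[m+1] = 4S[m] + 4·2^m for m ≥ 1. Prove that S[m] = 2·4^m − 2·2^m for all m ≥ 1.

Base case: S[1] = 4, and 2·4^1 − 2·2^1 = 8 − 4 = 4.
Assume S[k] = 2·4^k − 2·2^k for some k ≥ 1.
Then S[k+1] = 4S[k] + 4·2^k = 4·(2·4^k − 2·2^k) + 4·2^k = 2·4^{k+1} − 8·2^k + 4·2^k = 2·4^{k+1} − 4·2^k = 2·4^{k+1} − 2·2^{k+1}.
By induction, S[m] = 2·4^m − 2·2^m for all m ≥ 1.

S[m] = 2·4^m − 2·2^m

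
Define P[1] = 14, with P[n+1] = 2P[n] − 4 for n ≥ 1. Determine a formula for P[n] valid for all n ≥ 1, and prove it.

Claim: P[n] = 5·2^n + 4.

Base case: P[1] = 14, and 5·2^1 + 4 = 10 + 4 = 14.
Assume P[j] = 5·2^j + 4 for some j ≥ 1.
Then P[j+1] = 2P[j] − 4 = 2·(5·2^j + 4) − 4 = 10·2^j + 8 − 4 = 5·2^{j+1} + 4.
By induction, P[n] = 5·2^n + 4 for all n ≥ 1.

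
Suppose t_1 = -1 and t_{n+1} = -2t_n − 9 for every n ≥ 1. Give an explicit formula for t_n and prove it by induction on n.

Claim: t_n = -(-2)^n − 3.

Base case: t_1 = -1, and -(-2)^1 − 3 = 2 − 3 = -1.
Assume t_m = -(-2)^m − 3 for some m ≥ 1.
Then t_{m+1} = -2t_m − 9 = -2·(-(-2)^m − 3) − 9 = 2·(-2)^m + 6 − 9 = -(-2)^{m+1} − 3.
By induction, t_n = -(-2)^n − 3 for all n ≥ 1.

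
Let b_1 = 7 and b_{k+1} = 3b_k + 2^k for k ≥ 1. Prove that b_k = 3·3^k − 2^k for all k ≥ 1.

Base case: b_1 = 7, and 3·3^1 − 2^1 = 9 − 2 = 7.
Assume b_r = 3·3^r − 2^r for some r ≥ 1.
Then b_{r+1} = 3b_r + 2^r = 3·(3·3^r − 2^r) + 2^r = 3·3^{r+1} − 3·2^r + 2^r = 3·3^{r+1} − 2·2^r = 3·3^{r+1} − 2^{r+1}.
So the formula holds for r+1, and by induction b_k = 3·3^k − 2^k for all k ≥ 1.

b_k = 3·3^k − 2^k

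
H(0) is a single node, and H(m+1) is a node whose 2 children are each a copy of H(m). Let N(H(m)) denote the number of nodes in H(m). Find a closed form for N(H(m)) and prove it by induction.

Claim: N(H(m)) = 2^{m+1} − 1.

Base case: N(H(0)) = 1, and 2^{0+1} − 1 = 1.
Assume N(H(k)) = 2^{k+1} − 1.
Then N(H(k+1)) = 1 + 2N(H(k)) = 1 + 2(2^{k+1} − 1) = 2^{k+2} − 2 + 1 = 2^{k+2} − 1.
So the formula holds for k+1, and by induction N(H(m)) = 2^{m+1} − 1 for all m ≥ 0.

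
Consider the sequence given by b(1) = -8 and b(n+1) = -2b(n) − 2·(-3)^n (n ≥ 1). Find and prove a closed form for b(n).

Claim: b(n) = (-2)^n + 2·(-3)^n.

Base case: b(1) = -8, and (-2)^1 + 2·(-3)^1 = -2 − 6 = -8.
Assume b(r) = (-2)^r + 2·(-3)^r for some r ≥ 1.
Then b(r+1) = -2b(r) − 2·(-3)^r = -2·((-2)^r + 2·(-3)^r) − 2·(-3)^r = (-2)^{r+1} − 4·(-3)^r − 2·(-3)^r = (-2)^{r+1} − 6·(-3)^r = (-2)^{r+1} + 2·(-3)^{r+1}.
So the formula holds for r+1, and by induction b(n) = (-2)^n + 2·(-3)^n for all n ≥ 1.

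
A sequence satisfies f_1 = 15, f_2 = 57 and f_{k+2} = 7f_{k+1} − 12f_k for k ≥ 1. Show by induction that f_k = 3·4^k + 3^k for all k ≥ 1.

Base cases: f_1 = 15 and 3·4^1 + 3^1 = 15; f_2 = 57 and 3·4^2 + 3^2 = 57.
Assume f_j = 3·4^j + 3^j for all 1 ≤ j ≤ m, where m ≥ 2.
Then f_{m+1} = 7f_m − 12f_{m−1} = 7·(3·4^m + 3^m) − 12·(3·4^{m−1} + 3^{m−1}) = 3·(7·4 − 12)4^{m−1} + (7·3 − 12)3^{m−1} = 48·4^{m−1} + 9·3^{m−1} = 3·4^{m+1} + 3^{m+1}.
So the formula holds for m+1, and by strong induction f_k = 3·4^k + 3^k for all k ≥ 1.

f_k = 3·4^k + 3^k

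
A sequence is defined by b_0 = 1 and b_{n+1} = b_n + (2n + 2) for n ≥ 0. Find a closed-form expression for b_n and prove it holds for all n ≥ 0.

Claim: b_n = n^2 + n + 1.

Base case: b_0 = 1, and 0^2 + 0 + 1 = 1.
Assume b_m = m^2 + m + 1.
Then b_{m+1} = b_m + (2m + 2) = (m^2 + m + 1) + (2m + 2) = m^2 + 3m + 3,
and (m+1)^2 + (m+1) + 1 = m^2 + 3m + 3.
This completes the inductive step, so b_n = n^2 + n + 1 for all n ≥ 0.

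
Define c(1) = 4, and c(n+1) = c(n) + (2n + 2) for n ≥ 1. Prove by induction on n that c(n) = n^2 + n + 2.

Base case: c(1) = 4, and 1^2 + 1 + 2 = 4.
Assume c(m) = m^2 + m + 2.
Then c(m+1) = c(m) + (2m + 2) = (m^2 + m + 2) + (2m + 2) = m^2 + 3m + 4,
and (m+1)^2 + (m+1) + 2 = m^2 + 3m + 4.
This completes the inductive step, so c(n) = n^2 + n + 2 for all n ≥ 1.

c(n) = n^2 + n + 2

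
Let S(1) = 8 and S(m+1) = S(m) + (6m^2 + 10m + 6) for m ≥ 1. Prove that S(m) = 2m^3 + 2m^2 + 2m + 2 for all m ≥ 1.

Base case: S(1) = 8, and 2·1^3 + 2·1^2 + 2·1 + 2 = 8.
Assume S(j) = 2j^3 + 2j^2 + 2j + 2.
Then S(j+1) = S(j) + (6j^2 + 10j + 6) = (2j^3 + 2j^2 + 2j + 2) + (6j^2 + 10j + 6) = 2j^3 + 8j^2 + 12j + 8,
and 2·(j+1)^3 + 2·(j+1)^2 + 2·(j+1) + 2 = 2j^3 + 8j^2 + 12j + 8.
By induction, S(m) = 2m^3 + 2m^2 + 2m + 2 for all m ≥ 1.

S(m) = 2m^3 + 2m^2 + 2m + 2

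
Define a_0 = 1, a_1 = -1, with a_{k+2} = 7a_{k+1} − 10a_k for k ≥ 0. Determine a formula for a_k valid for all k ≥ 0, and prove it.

Claim: a_k = -5^k + 2·2^k.

Base cases: a_0 = 1 and -5^0 + 2·2^0 = 1; a_1 = -1 and -5^1 + 2·2^1 = -1.
Assume a_i = -5^i + 2·2^i for all 0 ≤ i ≤ j, where j ≥ 1.
Then a_{j+1} = 7a_j − 10a_{j−1} = 7·(-5^j + 2·2^j) − 10·(-5^{j−1} + 2·2^{j−1}) = -(7·5 − 10)5^{j−1} + 2·(7·2 − 10)2^{j−1} = -25·5^{j−1} + 8·2^{j−1} = -5^{j+1} + 2·2^{j+1}.
So the formula holds for j+1, and by strong induction a_k = -5^k + 2·2^k for all k ≥ 0.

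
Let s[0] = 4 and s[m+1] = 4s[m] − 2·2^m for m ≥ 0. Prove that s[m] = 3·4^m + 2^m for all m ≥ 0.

Base case: s[0] = 4, and 3·4^0 + 2^0 = 3 + 1 = 4.
Assume s[k] = 3·4^k + 2^k for some k ≥ 0.
Then s[k+1] = 4s[k] − 2·2^k = 4·(3·4^k + 2^k) − 2·2^k = 3·4^{k+1} + 4·2^k − 2·2^k = 3·4^{k+1} + 2·2^k = 3·4^{k+1} + 2^{k+1}.
So the formula holds for k+1, and by induction s[m] = 3·4^m + 2^m for all m ≥ 0.

s[m] = 3·4^m + 2^m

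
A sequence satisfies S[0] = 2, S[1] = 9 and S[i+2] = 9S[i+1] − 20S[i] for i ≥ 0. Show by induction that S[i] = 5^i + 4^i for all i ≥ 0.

Base cases: S[0] = 2 and 5^0 + 4^0 = 2; S[1] = 9 and 5^1 + 4^1 = 9.
Assume S[j] = 5^j + 4^j for all 0 ≤ j ≤ m, where m ≥ 1.
Then S[m+1] = 9S[m] − 20S[m−1] = 9·(5^m + 4^m) − 20·(5^{m−1} + 4^{m−1}) = (9·5 − 20)5^{m−1} + (9·4 − 20)4^{m−1} = 25·5^{m−1} + 16·4^{m−1} = 5^{m+1} + 4^{m+1}.
Hence S[i] = 5^i + 4^i for every i ≥ 0, by strong induction.

S[i] = 5^i + 4^i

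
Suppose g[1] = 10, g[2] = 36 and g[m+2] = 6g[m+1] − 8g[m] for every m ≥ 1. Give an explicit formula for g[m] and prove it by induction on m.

Claim: g[m] = 2·4^m + 2^m.

Base cases: g[1] = 10 and 2·4^1 + 2^1 = 10; g[2] = 36 and 2·4^2 + 2^2 = 36.
Assume g[j] = 2·4^j + 2^j for all 1 ≤ j ≤ r, where r ≥ 2.
Then g[r+1] = 6g[r] − 8g[r−1] = 6·(2·4^r + 2^r) − 8·(2·4^{r−1} + 2^{r−1}) = 2·(6·4 − 8)4^{r−1} + (6·2 − 8)2^{r−1} = 32·4^{r−1} + 4·2^{r−1} = 2·4^{r+1} + 2^{r+1}.
This completes the inductive step, so g[m] = 2·4^m + 2^m for all m ≥ 1.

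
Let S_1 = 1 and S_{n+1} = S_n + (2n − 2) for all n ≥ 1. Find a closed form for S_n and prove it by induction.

Claim: S_n = n^2 − 3n + 3.

Base case: S_1 = 1, and 1^2 − 3·1 + 3 = 1.
Assume S_k = k^2 − 3k + 3.
Then S_{k+1} = S_k + (2k − 2) = (k^2 − 3k + 3) + (2k − 2) = k^2 − k + 1,
and (k+1)^2 − 3·(k+1) + 3 = k^2 − k + 1.
This completes the inductive step, so S_n = n^2 − 3n + 3 for all n ≥ 1.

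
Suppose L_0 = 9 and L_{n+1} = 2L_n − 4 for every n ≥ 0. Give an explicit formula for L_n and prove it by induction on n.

Claim: L_n = 5·2^n + 4.

Base case: L_0 = 9, and 5·2^0 + 4 = 5 + 4 = 9.
Assume L_k = 5·2^k + 4 for some k ≥ 0.
Then L_{k+1} = 2L_k − 4 = 2·(5·2^k + 4) − 4 = 10·2^k + 8 − 4 = 5·2^{k+1} + 4.
Hence L_n = 5·2^n + 4 for every n ≥ 0, by induction.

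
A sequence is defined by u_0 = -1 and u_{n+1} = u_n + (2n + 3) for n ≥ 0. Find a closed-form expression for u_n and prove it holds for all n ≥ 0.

Claim: u_n = n^2 + 2n − 1.

Base case: u_0 = -1, and 0^2 + 2·0 − 1 = -1.
Assume u_r = r^2 + 2r − 1.
Then u_{r+1} = u_r + (2r + 3) = (r^2 + 2r − 1) + (2r + 3) = r^2 + 4r + 2,
and (r+1)^2 + 2·(r+1) − 1 = r^2 + 4r + 2.
By induction, u_n = n^2 + 2n − 1 for all n ≥ 0.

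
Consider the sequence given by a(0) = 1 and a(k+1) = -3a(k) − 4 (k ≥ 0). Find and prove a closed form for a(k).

Claim: a(k) = 2·(-3)^k − 1.

Base case: a(0) = 1, and 2·(-3)^0 − 1 = 2 − 1 = 1.
Assume a(j) = 2·(-3)^j − 1 for some j ≥ 0.
Then a(j+1) = -3a(j) − 4 = -3·(2·(-3)^j − 1) − 4 = -6·(-3)^j + 3 − 4 = 2·(-3)^{j+1} − 1.
This completes the inductive step, so a(k) = 2·(-3)^k − 1 for all k ≥ 0.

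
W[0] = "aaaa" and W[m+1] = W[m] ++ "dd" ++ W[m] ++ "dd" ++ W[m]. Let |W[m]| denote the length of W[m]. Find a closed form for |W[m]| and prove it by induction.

Claim: |W[m]| = 6·3^m − 2.

Base case: |W[0]| = 4, and 6·3^0 − 2 = 4.
Assume |W[k]| = 6·3^k − 2.
Then |W[k+1]| = 3|W[k]| + 4 = 3(6·3^k − 2) + 4 = 6·3^{k+1} − 6 + 4 = 6·3^{k+1} − 2.
By induction, |W[m]| = 6·3^m − 2 for all m ≥ 0.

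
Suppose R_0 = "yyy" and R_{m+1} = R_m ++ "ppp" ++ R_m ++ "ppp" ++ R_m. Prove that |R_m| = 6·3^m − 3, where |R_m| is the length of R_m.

Base case: |R_0| = 3, and 6·3^0 − 3 = 3.
Assume |R_j| = 6·3^j − 3.
Then |R_{j+1}| = 3|R_j| + 6 = 3(6·3^j − 3) + 6 = 6·3^{j+1} − 9 + 6 = 6·3^{j+1} − 3.
So the formula holds for j+1, and by induction |R_m| = 6·3^m − 3 for all m ≥ 0.

|R_m| = 6·3^m − 3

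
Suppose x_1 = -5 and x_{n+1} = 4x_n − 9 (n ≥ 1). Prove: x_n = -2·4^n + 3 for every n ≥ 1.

Base case: x_1 = -5, and -2·4^1 + 3 = -8 + 3 = -5.
Assume x_k = -2·4^k + 3 for some k ≥ 1.
Then x_{k+1} = 4x_k − 9 = 4·(-2·4^k + 3) − 9 = -8·4^k + 12 − 9 = -2·4^{k+1} + 3.
Hence x_n = -2·4^n + 3 for every n ≥ 1, by induction.

x_n = -2·4^n + 3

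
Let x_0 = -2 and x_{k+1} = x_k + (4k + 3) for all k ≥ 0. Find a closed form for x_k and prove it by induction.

Claim: x_k = 2k^2 + k − 2.

Base case: x_0 = -2, and 2·0^2 + 0 − 2 = -2.
Assume x_m = 2m^2 + m − 2.
Then x_{m+1} = x_m + (4m + 3) = (2m^2 + m − 2) + (4m + 3) = 2m^2 + 5m + 1,
and 2·(m+1)^2 + (m+1) − 2 = 2m^2 + 5m + 1.
Hence x_k = 2k^2 + k − 2 for every k ≥ 0, by induction.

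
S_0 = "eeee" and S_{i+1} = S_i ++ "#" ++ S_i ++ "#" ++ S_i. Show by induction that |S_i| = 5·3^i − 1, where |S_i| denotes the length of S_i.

Base case: |S_0| = 4, and 5·3^0 − 1 = 4.
Assume |S_m| = 5·3^m − 1.
Then |S_{m+1}| = 3|S_m| + 2 = 3(5·3^m − 1) + 2 = 5·3^{m+1} − 3 + 2 = 5·3^{m+1} − 1.
So the formula holds for m+1, and by induction |S_i| = 5·3^i − 1 for all i ≥ 0.

|S_i| = 5·3^i − 1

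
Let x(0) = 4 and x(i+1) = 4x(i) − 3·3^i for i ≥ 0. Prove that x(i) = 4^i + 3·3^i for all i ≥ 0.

Base case: x(0) = 4, and 4^0 + 3·3^0 = 1 + 3 = 4.
Assume x(m) = 4^m + 3·3^m for some m ≥ 0.
Then x(m+1) = 4x(m) − 3·3^m = 4·(4^m + 3·3^m) − 3·3^m = 4^{m+1} + 12·3^m − 3·3^m = 4^{m+1} + 9·3^m = 4^{m+1} + 3·3^{m+1}.
This completes the inductive step, so x(i) = 4^i + 3·3^i for all i ≥ 0.

x(i) = 4^i + 3·3^i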